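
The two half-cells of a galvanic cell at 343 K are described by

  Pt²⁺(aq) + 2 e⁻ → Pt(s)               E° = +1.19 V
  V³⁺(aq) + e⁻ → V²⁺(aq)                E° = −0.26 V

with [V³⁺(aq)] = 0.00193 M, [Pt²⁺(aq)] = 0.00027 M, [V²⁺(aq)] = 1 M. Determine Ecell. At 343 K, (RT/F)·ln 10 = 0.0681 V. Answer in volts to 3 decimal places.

Since E°(Pt²⁺/Pt) > E°(V³⁺/V²⁺), Pt²⁺/Pt serves as the cathode.
E°cell = +1.19 − (−0.26) = +1.45 V, with n = 2 electrons transferred.
Balancing gives Pt²⁺(aq) + 2 V²⁺(aq) → Pt(s) + 2 V³⁺(aq); hence Q = [V³⁺(aq)]^2 / ([Pt²⁺(aq)]·[V²⁺(aq)]^2) = 0.0138 (log Q = −1.860).
By the Nernst equation, E = +1.45 − (0.0681/2)·(−1.860) = +1.513 V.

+1.513 V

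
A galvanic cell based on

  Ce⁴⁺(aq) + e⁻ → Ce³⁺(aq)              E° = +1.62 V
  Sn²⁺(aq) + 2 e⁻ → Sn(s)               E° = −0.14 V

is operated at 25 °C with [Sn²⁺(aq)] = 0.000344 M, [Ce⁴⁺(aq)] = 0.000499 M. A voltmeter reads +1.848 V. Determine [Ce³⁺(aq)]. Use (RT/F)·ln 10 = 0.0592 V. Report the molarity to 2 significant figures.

0.00088 M

Ce⁴⁺/Ce³⁺ is the cathode (higher E°); E°cell = +1.62 − (−0.14) = +1.76 V with n = 2.
Rearranging E = E° − (0.0592/n)·log Q gives log Q = 2(+1.76 − (+1.848))/0.0592 = −2.973.
The balanced reaction is 2 Ce⁴⁺(aq) + Sn(s) → 2 Ce³⁺(aq) + Sn²⁺(aq), so Q = ([Ce³⁺(aq)]^2·[Sn²⁺(aq)]) / [Ce⁴⁺(aq)]^2.
Solving for the unknown gives log [Ce³⁺(aq)] = −3.057, so [Ce³⁺(aq)] ≈ 0.00088 M.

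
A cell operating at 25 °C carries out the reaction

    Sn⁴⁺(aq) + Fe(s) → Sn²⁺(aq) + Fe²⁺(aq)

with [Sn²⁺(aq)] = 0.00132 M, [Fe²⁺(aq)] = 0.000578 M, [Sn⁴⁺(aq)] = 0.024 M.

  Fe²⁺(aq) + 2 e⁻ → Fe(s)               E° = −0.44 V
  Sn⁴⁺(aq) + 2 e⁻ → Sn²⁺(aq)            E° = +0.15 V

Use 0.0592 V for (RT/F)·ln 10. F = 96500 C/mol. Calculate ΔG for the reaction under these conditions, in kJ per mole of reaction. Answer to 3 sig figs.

−140 kJ/mol

With Sn⁴⁺/Sn²⁺ reduced at the cathode, E°cell = +0.15 − (−0.44) = +0.59 V and n = 2.
The reaction quotient is ([Sn²⁺(aq)]·[Fe²⁺(aq)]) / [Sn⁴⁺(aq)] = 3.18×10^−5; by Nernst, E = +0.59 − (0.0592/2)(−4.498) = +0.7231 V.
ΔG = −nFE = −(2)(96500)(+0.7231) J/mol = −140 kJ/mol.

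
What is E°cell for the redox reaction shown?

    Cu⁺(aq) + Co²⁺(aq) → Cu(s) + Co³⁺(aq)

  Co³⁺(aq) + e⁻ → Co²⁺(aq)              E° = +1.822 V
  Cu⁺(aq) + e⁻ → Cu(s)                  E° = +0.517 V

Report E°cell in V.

In the reaction as written, Cu⁺(aq) is reduced (cathode) and Co³⁺(aq) is produced by oxidation at the anode.
E°cell = E°(cathode) − E°(anode) = +0.517 − (+1.822) = −1.305 V.

−1.305 V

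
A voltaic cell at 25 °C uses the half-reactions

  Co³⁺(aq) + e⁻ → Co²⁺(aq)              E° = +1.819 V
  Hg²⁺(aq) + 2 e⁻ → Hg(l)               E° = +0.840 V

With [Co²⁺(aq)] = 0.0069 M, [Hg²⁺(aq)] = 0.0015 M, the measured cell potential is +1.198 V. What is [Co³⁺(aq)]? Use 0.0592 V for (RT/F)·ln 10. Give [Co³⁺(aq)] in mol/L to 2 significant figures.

Co³⁺/Co²⁺ is the cathode (higher E°); E°cell = +1.819 − (+0.840) = +0.979 V with n = 2.
Rearranging E = E° − (0.0592/n)·log Q gives log Q = 2(+0.979 − (+1.198))/0.0592 = −7.399.
Balancing electrons gives 2 Co³⁺(aq) + Hg(l) → 2 Co²⁺(aq) + Hg²⁺(aq); thus Q = ([Co²⁺(aq)]^2·[Hg²⁺(aq)]) / [Co³⁺(aq)]^2.
Solving for the unknown gives log [Co³⁺(aq)] = 0.126, so [Co³⁺(aq)] ≈ 1.3 M.

1.3 M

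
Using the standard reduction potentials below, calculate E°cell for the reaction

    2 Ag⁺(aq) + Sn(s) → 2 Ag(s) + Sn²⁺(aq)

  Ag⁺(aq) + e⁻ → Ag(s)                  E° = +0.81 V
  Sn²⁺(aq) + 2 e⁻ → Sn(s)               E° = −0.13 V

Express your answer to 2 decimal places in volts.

+0.94 V

Ag⁺(aq) gains electrons, so the Ag⁺/Ag couple is the cathode; the Sn²⁺/Sn couple is the anode.
E°cell = E°(cathode) − E°(anode) = +0.81 − (−0.13) = +0.94 V.
The positive value indicates the reaction is spontaneous as written.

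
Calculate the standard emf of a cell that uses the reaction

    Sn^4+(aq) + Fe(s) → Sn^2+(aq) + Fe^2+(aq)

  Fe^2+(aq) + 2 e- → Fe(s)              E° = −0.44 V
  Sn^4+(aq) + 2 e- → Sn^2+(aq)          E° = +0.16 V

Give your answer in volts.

Sn^4+(aq) gains electrons, so the Sn⁴⁺/Sn²⁺ couple is the cathode; the Fe²⁺/Fe couple is the anode.
E°cell = E°(cathode) − E°(anode) = +0.16 − (−0.44) = +0.60 V.

+0.60 V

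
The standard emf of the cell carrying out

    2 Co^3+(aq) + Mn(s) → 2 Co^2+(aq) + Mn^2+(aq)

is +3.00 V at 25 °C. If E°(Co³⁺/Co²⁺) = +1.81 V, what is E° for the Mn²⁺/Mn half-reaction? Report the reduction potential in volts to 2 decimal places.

In the reaction as written the Co³⁺/Co²⁺ couple is reduced (cathode) and Mn²⁺/Mn is oxidized (anode), so E°cell = E°(Co³⁺/Co²⁺) − E°(Mn²⁺/Mn).
E°(Mn²⁺/Mn) = E°(cathode) − E°cell = +1.81 − (+3.00) = −1.19 V.

−1.19 V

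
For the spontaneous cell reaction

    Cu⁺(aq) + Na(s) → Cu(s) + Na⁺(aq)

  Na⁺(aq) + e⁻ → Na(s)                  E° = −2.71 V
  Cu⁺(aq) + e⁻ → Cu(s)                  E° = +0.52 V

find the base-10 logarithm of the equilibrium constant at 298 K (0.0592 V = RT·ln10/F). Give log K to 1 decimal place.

The Cu⁺/Cu couple is reduced (cathode); E°cell = +0.52 − (−2.71) = +3.23 V with n = 1.
At equilibrium E = 0, so log K = nE°cell / 0.0592 = (1)(+3.23) / 0.0592 = 54.6.

log K = 54.6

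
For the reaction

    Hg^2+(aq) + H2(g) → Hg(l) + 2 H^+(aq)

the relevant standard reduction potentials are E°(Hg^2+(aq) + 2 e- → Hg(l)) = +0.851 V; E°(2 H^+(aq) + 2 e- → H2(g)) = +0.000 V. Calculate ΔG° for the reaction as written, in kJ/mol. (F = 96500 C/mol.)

In the reaction as written Hg^2+(aq) is reduced, so the Hg²⁺/Hg couple is the cathode and 2H⁺/H₂ is the anode.
E°cell = +0.851 − (+0.000) = +0.851 V; balancing electrons gives n = 2.
ΔG° = −nFE°cell = −(2)(96500)(+0.851) J/mol = −164 kJ/mol.

−164 kJ/mol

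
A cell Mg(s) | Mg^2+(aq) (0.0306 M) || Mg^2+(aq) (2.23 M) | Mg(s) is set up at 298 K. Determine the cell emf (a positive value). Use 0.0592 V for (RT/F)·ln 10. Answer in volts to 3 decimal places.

For a concentration cell E°cell = 0, since both electrodes use the same couple.
The compartment with the higher Mg^2+(aq) concentration (2.23 M) acts as the cathode; ions are reduced there and produced at the dilute (0.0306 M) anode.
With n = 2, Ecell = −(0.0592/2)·log([dilute]/[conc]) = −(0.0592/2)·log(0.0306/2.23) = +0.055 V.

0.055 V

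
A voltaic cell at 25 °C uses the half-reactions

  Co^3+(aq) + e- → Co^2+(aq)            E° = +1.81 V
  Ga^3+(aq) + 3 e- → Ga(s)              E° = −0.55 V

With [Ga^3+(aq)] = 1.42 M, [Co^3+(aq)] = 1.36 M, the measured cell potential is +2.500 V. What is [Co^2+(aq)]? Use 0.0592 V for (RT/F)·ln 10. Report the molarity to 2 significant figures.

Co³⁺/Co²⁺ is the cathode (higher E°); E°cell = +1.81 − (−0.55) = +2.36 V with n = 3.
From the Nernst equation, log Q = n(E° − E)/0.0592 = 3·(+2.36 − (+2.500))/0.0592 = −7.095.
For 3 Co^3+(aq) + Ga(s) → 3 Co^2+(aq) + Ga^3+(aq), the reaction quotient is Q = ([Co^2+(aq)]^3·[Ga^3+(aq)]) / [Co^3+(aq)]^3.
Substituting the known concentrations and solving, log [Co^2+(aq)] = −2.282 and [Co^2+(aq)] = 0.0052 M.

0.0052 M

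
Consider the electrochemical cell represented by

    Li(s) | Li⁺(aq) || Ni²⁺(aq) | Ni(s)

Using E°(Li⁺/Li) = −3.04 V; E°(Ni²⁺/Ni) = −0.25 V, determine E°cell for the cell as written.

+2.79 V

By convention the left-hand electrode in cell notation is the anode (oxidation) and the right-hand electrode is the cathode (reduction).
E°cell = E°(right) − E°(left) = −0.25 − (−3.04) = +2.79 V.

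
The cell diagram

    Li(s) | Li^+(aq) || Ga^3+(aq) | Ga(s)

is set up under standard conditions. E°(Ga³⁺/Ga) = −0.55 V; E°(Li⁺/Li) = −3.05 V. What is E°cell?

+2.50 V

By convention the left-hand electrode in cell notation is the anode (oxidation) and the right-hand electrode is the cathode (reduction).
E°cell = E°(right) − E°(left) = −0.55 − (−3.05) = +2.50 V.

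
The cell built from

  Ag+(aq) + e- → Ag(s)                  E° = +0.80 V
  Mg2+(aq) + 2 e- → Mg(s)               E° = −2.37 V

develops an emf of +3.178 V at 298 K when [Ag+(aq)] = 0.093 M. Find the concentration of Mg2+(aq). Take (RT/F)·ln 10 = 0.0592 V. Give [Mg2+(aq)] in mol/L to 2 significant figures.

With Ag⁺/Ag at the cathode and Mg²⁺/Mg at the anode, E°cell = +0.80 − (−2.37) = +3.17 V (n = 2).
From the Nernst equation, log Q = n(E° − E)/0.0592 = 2·(+3.17 − (+3.178))/0.0592 = −0.270.
For 2 Ag+(aq) + Mg(s) → 2 Ag(s) + Mg2+(aq), the reaction quotient is Q = [Mg2+(aq)] / [Ag+(aq)]^2.
Isolating [Mg2+(aq)] in Q = 10^{−0.270} yields log [Mg2+(aq)] = −2.333, i.e. 0.0046 M.

0.0046 M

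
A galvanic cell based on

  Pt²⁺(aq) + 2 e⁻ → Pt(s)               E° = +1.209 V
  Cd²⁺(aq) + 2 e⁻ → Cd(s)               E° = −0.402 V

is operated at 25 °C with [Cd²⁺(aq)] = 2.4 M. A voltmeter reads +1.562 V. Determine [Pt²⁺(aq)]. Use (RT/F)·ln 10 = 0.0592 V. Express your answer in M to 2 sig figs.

The Pt²⁺/Pt couple has the larger reduction potential, so it is the cathode: E°cell = +1.209 − (−0.402) = +1.611 V and n = 2.
Rearranging E = E° − (0.0592/n)·log Q gives log Q = 2(+1.611 − (+1.562))/0.0592 = 1.655.
For Pt²⁺(aq) + Cd(s) → Pt(s) + Cd²⁺(aq), the reaction quotient is Q = [Cd²⁺(aq)] / [Pt²⁺(aq)].
Isolating [Pt²⁺(aq)] in Q = 10^{1.655} yields log [Pt²⁺(aq)] = −1.275, i.e. 0.053 M.

0.053 M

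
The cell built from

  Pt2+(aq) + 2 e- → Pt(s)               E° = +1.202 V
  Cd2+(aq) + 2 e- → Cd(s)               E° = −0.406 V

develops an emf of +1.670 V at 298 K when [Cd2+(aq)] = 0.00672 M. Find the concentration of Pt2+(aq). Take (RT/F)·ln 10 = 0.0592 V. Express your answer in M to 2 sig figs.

0.84 M

With Pt²⁺/Pt at the cathode and Cd²⁺/Cd at the anode, E°cell = +1.202 − (−0.406) = +1.608 V (n = 2).
Rearranging E = E° − (0.0592/n)·log Q gives log Q = 2(+1.608 − (+1.670))/0.0592 = −2.095.
For Pt2+(aq) + Cd(s) → Pt(s) + Cd2+(aq), the reaction quotient is Q = [Cd2+(aq)] / [Pt2+(aq)].
Isolating [Pt2+(aq)] in Q = 10^{−2.095} yields log [Pt2+(aq)] = −0.078, i.e. 0.84 M.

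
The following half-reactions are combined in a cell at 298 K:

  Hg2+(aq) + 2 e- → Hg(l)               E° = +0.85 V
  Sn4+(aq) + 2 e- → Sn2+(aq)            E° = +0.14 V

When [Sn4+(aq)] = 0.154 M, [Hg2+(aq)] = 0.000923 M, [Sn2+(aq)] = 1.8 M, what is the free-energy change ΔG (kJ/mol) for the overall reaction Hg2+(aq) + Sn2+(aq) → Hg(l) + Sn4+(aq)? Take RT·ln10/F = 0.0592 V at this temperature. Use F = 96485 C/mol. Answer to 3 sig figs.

The standard cell potential is +0.85 − (+0.14) = +0.71 V, with n = 2 electrons in the balanced equation.
Here Q = [Sn4+(aq)] / ([Hg2+(aq)]·[Sn2+(aq)]) = 92.7 (log Q = 1.967), giving E = +0.71 − (0.0592/2)·(1.967) = +0.6518 V.
ΔG = −nFE = −(2)(96485)(+0.6518) J/mol = −126 kJ/mol.

−126 kJ/mol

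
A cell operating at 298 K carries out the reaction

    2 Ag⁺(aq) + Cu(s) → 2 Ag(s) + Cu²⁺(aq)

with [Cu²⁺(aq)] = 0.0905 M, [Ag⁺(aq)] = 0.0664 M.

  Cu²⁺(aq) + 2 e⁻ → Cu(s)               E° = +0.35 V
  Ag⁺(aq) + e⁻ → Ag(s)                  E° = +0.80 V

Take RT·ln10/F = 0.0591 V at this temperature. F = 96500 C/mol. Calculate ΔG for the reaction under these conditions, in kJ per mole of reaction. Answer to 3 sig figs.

−79.4 kJ/mol

E°cell = +0.80 − (+0.35) = +0.45 V; the balanced reaction transfers n = 2 electrons.
Here Q = [Cu²⁺(aq)] / [Ag⁺(aq)]^2 = 20.5 (log Q = 1.312), giving E = +0.45 − (0.0591/2)·(1.312) = +0.4112 V.
Then ΔG = −nFE = −2 × 96500 × +0.4112 J/mol = −79.4 kJ/mol.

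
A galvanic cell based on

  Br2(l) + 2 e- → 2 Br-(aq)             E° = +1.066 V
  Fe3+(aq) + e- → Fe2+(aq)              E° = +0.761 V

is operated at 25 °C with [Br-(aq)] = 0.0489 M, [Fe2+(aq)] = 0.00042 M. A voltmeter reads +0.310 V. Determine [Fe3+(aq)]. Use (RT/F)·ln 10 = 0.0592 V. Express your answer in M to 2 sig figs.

The Br₂/Br⁻ couple has the larger reduction potential, so it is the cathode: E°cell = +1.066 − (+0.761) = +0.305 V and n = 2.
From the Nernst equation, log Q = n(E° − E)/0.0592 = 2·(+0.305 − (+0.310))/0.0592 = −0.169.
Balancing electrons gives Br2(l) + 2 Fe2+(aq) → 2 Br-(aq) + 2 Fe3+(aq); thus Q = ([Br-(aq)]^2·[Fe3+(aq)]^2) / [Fe2+(aq)]^2.
Solving for the unknown gives log [Fe3+(aq)] = −2.151, so [Fe3+(aq)] ≈ 0.0071 M.

0.0071 M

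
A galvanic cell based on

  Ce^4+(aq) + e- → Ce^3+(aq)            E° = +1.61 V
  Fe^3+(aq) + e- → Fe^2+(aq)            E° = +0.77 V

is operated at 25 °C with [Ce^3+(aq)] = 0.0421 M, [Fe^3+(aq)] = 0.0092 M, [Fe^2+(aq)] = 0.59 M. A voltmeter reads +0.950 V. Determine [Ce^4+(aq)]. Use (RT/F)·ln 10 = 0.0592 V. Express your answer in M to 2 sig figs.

0.047 M

The Ce⁴⁺/Ce³⁺ couple has the larger reduction potential, so it is the cathode: E°cell = +1.61 − (+0.77) = +0.84 V and n = 1.
Rearranging E = E° − (0.0592/n)·log Q gives log Q = 1(+0.84 − (+0.950))/0.0592 = −1.858.
The balanced reaction is Ce^4+(aq) + Fe^2+(aq) → Ce^3+(aq) + Fe^3+(aq), so Q = ([Ce^3+(aq)]·[Fe^3+(aq)]) / ([Ce^4+(aq)]·[Fe^2+(aq)]).
Isolating [Ce^4+(aq)] in Q = 10^{−1.858} yields log [Ce^4+(aq)] = −1.325, i.e. 0.047 M.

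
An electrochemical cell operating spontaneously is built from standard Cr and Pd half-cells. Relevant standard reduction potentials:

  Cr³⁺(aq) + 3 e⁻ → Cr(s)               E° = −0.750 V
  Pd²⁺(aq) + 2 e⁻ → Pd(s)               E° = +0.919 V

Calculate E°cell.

Of the two couples in this cell, the one with the more positive reduction potential is reduced at the cathode: here that is Pd²⁺/Pd (+0.919 V); Cr³⁺/Cr (−0.750 V) is the anode.
E°cell = E°(cathode) − E°(anode) = +0.919 − (−0.750) = +1.669 V.

+1.669 V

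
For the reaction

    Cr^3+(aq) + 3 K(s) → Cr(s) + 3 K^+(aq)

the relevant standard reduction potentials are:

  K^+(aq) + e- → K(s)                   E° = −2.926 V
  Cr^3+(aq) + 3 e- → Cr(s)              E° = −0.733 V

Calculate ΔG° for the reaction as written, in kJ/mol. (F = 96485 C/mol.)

−635 kJ/mol

In the reaction as written Cr^3+(aq) is reduced, so the Cr³⁺/Cr couple is the cathode and K⁺/K is the anode.
E°cell = −0.733 − (−2.926) = +2.193 V; balancing electrons gives n = 3.
ΔG° = −nFE°cell = −(3)(96485)(+2.193) J/mol = −635 kJ/mol.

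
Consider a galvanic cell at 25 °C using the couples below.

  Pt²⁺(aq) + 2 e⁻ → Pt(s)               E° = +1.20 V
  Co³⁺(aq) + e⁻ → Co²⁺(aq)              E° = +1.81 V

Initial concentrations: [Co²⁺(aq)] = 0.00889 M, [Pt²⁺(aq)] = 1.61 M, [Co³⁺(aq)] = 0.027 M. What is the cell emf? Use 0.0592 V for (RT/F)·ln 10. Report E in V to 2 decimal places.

Since E°(Co³⁺/Co²⁺) > E°(Pt²⁺/Pt), Co³⁺/Co²⁺ serves as the cathode.
The standard potential is +1.81 − (+1.20) = +0.61 V and the balanced reaction transfers n = 2 electrons.
The balanced reaction is 2 Co³⁺(aq) + Pt(s) → 2 Co²⁺(aq) + Pt²⁺(aq), so Q = ([Co²⁺(aq)]^2·[Pt²⁺(aq)]) / [Co³⁺(aq)]^2 = 0.175 and log Q = −0.758.
By the Nernst equation, E = +0.61 − (0.0592/2)·(−0.758) = +0.63 V.

+0.63 V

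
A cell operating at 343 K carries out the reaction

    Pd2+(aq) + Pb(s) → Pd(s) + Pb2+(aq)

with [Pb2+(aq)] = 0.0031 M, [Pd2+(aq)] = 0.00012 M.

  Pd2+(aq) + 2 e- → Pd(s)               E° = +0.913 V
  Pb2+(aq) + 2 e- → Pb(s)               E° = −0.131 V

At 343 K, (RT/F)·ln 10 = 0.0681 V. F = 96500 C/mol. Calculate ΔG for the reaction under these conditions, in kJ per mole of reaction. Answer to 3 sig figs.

With Pd²⁺/Pd reduced at the cathode, E°cell = +0.913 − (−0.131) = +1.044 V and n = 2.
Q = [Pb2+(aq)] / [Pd2+(aq)] = 25.8, so log Q = 1.412 and E = +1.044 − (0.0681/2)(1.412) = +0.9959 V.
Then ΔG = −nFE = −2 × 96500 × +0.9959 J/mol = −192 kJ/mol.

−192 kJ/mol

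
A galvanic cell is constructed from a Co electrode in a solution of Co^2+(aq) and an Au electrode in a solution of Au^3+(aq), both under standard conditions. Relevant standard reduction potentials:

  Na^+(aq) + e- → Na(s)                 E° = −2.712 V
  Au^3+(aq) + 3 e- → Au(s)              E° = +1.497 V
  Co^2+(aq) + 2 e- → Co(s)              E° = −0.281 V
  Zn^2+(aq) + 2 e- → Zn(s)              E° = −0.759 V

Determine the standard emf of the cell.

Of the two couples in this cell, the one with the more positive reduction potential is reduced at the cathode: here that is Au³⁺/Au (+1.497 V); Co²⁺/Co (−0.281 V) is the anode.
E°cell = E°(cathode) − E°(anode) = +1.497 − (−0.281) = +1.778 V.

+1.778 V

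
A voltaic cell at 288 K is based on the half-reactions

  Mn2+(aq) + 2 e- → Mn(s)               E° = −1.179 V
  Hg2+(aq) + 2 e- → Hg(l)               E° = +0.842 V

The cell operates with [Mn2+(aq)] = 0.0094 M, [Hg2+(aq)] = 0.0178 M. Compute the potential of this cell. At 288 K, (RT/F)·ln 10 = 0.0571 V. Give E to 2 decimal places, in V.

Hg²⁺/Hg is reduced (cathode, E° = +0.842 V) and Mn²⁺/Mn is oxidized (anode).
E°cell = +0.842 − (−1.179) = +2.021 V, with n = 2 electrons transferred.
Balancing gives Hg2+(aq) + Mn(s) → Hg(l) + Mn2+(aq); hence Q = [Mn2+(aq)] / [Hg2+(aq)] = 0.528 (log Q = −0.277).
E = E° − (0.0571/n)·log Q = +2.021 − (0.0571/2)(−0.277) = +2.03 V.

+2.03 V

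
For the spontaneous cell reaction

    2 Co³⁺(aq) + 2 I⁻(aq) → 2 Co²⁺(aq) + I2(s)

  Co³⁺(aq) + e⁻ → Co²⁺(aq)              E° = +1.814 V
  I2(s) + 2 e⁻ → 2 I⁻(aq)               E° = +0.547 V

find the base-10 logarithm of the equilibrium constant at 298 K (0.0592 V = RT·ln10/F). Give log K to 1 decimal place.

The Co³⁺/Co²⁺ couple is reduced (cathode); E°cell = +1.814 − (+0.547) = +1.267 V with n = 2.
At equilibrium E = 0, so log K = nE°cell / 0.0592 = (2)(+1.267) / 0.0592 = 42.8.

log K = 42.8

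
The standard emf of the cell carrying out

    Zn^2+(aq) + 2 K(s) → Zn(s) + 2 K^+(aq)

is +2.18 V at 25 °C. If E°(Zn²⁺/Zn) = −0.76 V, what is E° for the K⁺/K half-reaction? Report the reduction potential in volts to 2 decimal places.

In the reaction as written the Zn²⁺/Zn couple is reduced (cathode) and K⁺/K is oxidized (anode), so E°cell = E°(Zn²⁺/Zn) − E°(K⁺/K).
E°(K⁺/K) = E°(cathode) − E°cell = −0.76 − (+2.18) = −2.94 V.

−2.94 V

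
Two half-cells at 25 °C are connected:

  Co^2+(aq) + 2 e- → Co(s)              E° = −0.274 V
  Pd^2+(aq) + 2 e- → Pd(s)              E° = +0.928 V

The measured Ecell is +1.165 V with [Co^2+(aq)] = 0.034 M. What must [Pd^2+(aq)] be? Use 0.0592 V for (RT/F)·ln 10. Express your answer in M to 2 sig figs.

Pd²⁺/Pd is the cathode (higher E°); E°cell = +0.928 − (−0.274) = +1.202 V with n = 2.
Since E = E° − (0.0592/n)·log Q, log Q = n(E° − E)/0.0592 = 1.250.
For Pd^2+(aq) + Co(s) → Pd(s) + Co^2+(aq), the reaction quotient is Q = [Co^2+(aq)] / [Pd^2+(aq)].
Isolating [Pd^2+(aq)] in Q = 10^{1.250} yields log [Pd^2+(aq)] = −2.719, i.e. 0.0019 M.

0.0019 M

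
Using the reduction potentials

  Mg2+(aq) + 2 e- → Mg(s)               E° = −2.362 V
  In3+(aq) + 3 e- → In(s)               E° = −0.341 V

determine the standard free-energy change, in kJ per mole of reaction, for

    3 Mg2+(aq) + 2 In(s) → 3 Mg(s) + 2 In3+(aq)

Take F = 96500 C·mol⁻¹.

+1170 kJ/mol

In the reaction as written Mg2+(aq) is reduced, so the Mg²⁺/Mg couple is the cathode and In³⁺/In is the anode.
E°cell = −2.362 − (−0.341) = −2.021 V; balancing electrons gives n = 6.
ΔG° = −nFE°cell = −(6)(96500)(−2.021) J/mol = +1170 kJ/mol.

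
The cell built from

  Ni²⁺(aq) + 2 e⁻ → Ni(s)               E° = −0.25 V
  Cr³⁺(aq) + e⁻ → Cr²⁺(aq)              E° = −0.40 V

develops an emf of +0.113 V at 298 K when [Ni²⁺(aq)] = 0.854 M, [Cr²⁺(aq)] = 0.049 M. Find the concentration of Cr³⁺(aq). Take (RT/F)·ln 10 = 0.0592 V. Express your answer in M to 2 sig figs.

Ni²⁺/Ni is the cathode (higher E°); E°cell = −0.25 − (−0.40) = +0.15 V with n = 2.
From the Nernst equation, log Q = n(E° − E)/0.0592 = 2·(+0.15 − (+0.113))/0.0592 = 1.250.
Balancing electrons gives Ni²⁺(aq) + 2 Cr²⁺(aq) → Ni(s) + 2 Cr³⁺(aq); thus Q = [Cr³⁺(aq)]^2 / ([Ni²⁺(aq)]·[Cr²⁺(aq)]^2).
Substituting the known concentrations and solving, log [Cr³⁺(aq)] = −0.719 and [Cr³⁺(aq)] = 0.19 M.

0.19 M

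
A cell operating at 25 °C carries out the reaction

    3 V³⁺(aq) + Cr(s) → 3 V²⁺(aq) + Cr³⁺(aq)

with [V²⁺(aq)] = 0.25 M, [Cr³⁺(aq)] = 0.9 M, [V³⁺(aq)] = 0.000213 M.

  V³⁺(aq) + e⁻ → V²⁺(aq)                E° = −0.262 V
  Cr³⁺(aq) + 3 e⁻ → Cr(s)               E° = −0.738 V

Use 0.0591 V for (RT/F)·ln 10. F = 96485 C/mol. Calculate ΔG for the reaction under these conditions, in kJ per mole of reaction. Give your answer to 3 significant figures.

With V³⁺/V²⁺ reduced at the cathode, E°cell = −0.262 − (−0.738) = +0.476 V and n = 3.
Q = ([V²⁺(aq)]^3·[Cr³⁺(aq)]) / [V³⁺(aq)]^3 = 1.46×10^9, so log Q = 9.163 and E = +0.476 − (0.0591/3)(9.163) = +0.2955 V.
Finally ΔG = −nFE = −(3)(96485 C/mol)(+0.2955 V) = −85.5 kJ/mol.

−85.5 kJ/mol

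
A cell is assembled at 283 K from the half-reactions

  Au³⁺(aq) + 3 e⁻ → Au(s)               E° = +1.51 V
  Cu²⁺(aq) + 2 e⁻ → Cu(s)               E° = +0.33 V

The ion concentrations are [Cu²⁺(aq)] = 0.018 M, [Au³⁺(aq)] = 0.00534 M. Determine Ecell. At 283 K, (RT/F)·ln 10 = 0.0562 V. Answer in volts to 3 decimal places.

Au³⁺/Au is reduced (cathode, E° = +1.51 V) and Cu²⁺/Cu is oxidized (anode).
E°cell = +1.51 − (+0.33) = +1.18 V, with n = 6 electrons transferred.
The balanced reaction is 2 Au³⁺(aq) + 3 Cu(s) → 2 Au(s) + 3 Cu²⁺(aq), so Q = [Cu²⁺(aq)]^3 / [Au³⁺(aq)]^2 = 0.205 and log Q = −0.689.
E = E° − (0.0562/n)·log Q = +1.18 − (0.0562/6)(−0.689) = +1.186 V.

+1.186 V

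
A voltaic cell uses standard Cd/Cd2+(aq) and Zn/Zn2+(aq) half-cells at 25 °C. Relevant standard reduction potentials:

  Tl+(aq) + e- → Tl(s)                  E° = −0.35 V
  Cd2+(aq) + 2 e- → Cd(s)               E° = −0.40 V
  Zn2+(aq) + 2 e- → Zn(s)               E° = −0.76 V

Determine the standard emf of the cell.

The Cd²⁺/Cd couple has the higher E°, so Cd ion is reduced (cathode) and Zn is oxidized (anode).
E°cell = E°(cathode) − E°(anode) = −0.40 − (−0.76) = +0.36 V.

+0.36 V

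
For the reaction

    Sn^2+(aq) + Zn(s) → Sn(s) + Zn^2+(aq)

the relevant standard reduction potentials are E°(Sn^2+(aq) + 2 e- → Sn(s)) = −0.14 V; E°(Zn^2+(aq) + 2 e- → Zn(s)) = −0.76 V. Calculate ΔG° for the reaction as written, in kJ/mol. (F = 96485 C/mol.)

−120 kJ/mol

In the reaction as written Sn^2+(aq) is reduced, so the Sn²⁺/Sn couple is the cathode and Zn²⁺/Zn is the anode.
E°cell = −0.14 − (−0.76) = +0.62 V; balancing electrons gives n = 2.
ΔG° = −nFE°cell = −(2)(96485)(+0.62) J/mol = −120 kJ/mol.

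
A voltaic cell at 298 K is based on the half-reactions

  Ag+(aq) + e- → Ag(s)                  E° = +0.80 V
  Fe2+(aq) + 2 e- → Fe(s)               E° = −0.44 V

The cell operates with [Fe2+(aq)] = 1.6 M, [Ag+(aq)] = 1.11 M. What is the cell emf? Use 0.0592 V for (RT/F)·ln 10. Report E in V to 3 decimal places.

+1.237 V

Ag⁺/Ag is reduced (cathode, E° = +0.80 V) and Fe²⁺/Fe is oxidized (anode).
E°cell = +0.80 − (−0.44) = +1.24 V, with n = 2 electrons transferred.
The balanced reaction is 2 Ag+(aq) + Fe(s) → 2 Ag(s) + Fe2+(aq), so Q = [Fe2+(aq)] / [Ag+(aq)]^2 = 1.3 and log Q = 0.113.
By the Nernst equation, E = +1.24 − (0.0592/2)·(0.113) = +1.237 V.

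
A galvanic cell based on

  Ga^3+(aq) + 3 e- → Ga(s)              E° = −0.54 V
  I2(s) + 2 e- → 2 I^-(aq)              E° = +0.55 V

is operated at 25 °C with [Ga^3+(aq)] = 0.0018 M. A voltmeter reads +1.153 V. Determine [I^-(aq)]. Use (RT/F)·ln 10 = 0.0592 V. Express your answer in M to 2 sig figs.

With I₂/I⁻ at the cathode and Ga³⁺/Ga at the anode, E°cell = +0.55 − (−0.54) = +1.09 V (n = 6).
Rearranging E = E° − (0.0592/n)·log Q gives log Q = 6(+1.09 − (+1.153))/0.0592 = −6.385.
Balancing electrons gives 3 I2(s) + 2 Ga(s) → 6 I^-(aq) + 2 Ga^3+(aq); thus Q = [I^-(aq)]^6·[Ga^3+(aq)]^2.
Solving for the unknown gives log [I^-(aq)] = −0.149, so [I^-(aq)] ≈ 0.71 M.

0.71 M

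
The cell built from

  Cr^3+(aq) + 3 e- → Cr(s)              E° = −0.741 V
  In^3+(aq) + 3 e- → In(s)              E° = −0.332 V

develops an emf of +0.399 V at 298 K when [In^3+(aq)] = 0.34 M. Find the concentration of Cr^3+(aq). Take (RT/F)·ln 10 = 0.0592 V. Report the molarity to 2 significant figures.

The In³⁺/In couple has the larger reduction potential, so it is the cathode: E°cell = −0.332 − (−0.741) = +0.409 V and n = 3.
Rearranging E = E° − (0.0592/n)·log Q gives log Q = 3(+0.409 − (+0.399))/0.0592 = 0.507.
For In^3+(aq) + Cr(s) → In(s) + Cr^3+(aq), the reaction quotient is Q = [Cr^3+(aq)] / [In^3+(aq)].
Isolating [Cr^3+(aq)] in Q = 10^{0.507} yields log [Cr^3+(aq)] = 0.038, i.e. 1.1 M.

1.1 M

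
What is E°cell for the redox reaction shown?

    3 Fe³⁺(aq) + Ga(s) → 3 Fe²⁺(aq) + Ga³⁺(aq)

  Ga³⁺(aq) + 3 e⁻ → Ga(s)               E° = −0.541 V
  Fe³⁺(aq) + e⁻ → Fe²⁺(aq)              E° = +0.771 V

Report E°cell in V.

+1.312 V

In the reaction as written, Fe³⁺(aq) is reduced (cathode) and Ga³⁺(aq) is produced by oxidation at the anode.
E°cell = E°(cathode) − E°(anode) = +0.771 − (−0.541) = +1.312 V.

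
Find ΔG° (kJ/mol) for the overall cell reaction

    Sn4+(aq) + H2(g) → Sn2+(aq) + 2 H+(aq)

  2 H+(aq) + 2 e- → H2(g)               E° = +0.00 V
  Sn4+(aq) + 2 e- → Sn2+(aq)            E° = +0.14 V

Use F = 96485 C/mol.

−27.0 kJ/mol

In the reaction as written Sn4+(aq) is reduced, so the Sn⁴⁺/Sn²⁺ couple is the cathode and 2H⁺/H₂ is the anode.
E°cell = +0.14 − (+0.00) = +0.14 V; balancing electrons gives n = 2.
ΔG° = −nFE°cell = −(2)(96485)(+0.14) J/mol = −27.0 kJ/mol.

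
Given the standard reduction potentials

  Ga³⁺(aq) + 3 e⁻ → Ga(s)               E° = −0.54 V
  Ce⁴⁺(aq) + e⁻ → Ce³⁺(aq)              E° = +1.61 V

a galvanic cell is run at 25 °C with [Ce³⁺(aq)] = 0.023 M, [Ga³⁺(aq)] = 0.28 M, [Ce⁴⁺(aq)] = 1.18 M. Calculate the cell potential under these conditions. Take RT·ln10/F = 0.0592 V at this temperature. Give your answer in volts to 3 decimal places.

Since E°(Ce⁴⁺/Ce³⁺) > E°(Ga³⁺/Ga), Ce⁴⁺/Ce³⁺ serves as the cathode.
E°cell = E°cat − E°an = +1.61 − (−0.54) = +2.15 V; n = 3.
The balanced reaction is 3 Ce⁴⁺(aq) + Ga(s) → 3 Ce³⁺(aq) + Ga³⁺(aq), so Q = ([Ce³⁺(aq)]^3·[Ga³⁺(aq)]) / [Ce⁴⁺(aq)]^3 = 2.07×10^−6 and log Q = −5.683.
E = E° − (0.0592/n)·log Q = +2.15 − (0.0592/3)(−5.683) = +2.262 V.

+2.262 V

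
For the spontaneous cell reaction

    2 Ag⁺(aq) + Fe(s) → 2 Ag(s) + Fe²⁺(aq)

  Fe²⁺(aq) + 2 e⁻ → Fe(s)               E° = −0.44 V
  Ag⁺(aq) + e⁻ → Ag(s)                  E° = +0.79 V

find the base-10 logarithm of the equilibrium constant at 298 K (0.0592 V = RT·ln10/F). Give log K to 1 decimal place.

The Ag⁺/Ag couple is reduced (cathode); E°cell = +0.79 − (−0.44) = +1.23 V with n = 2.
At equilibrium E = 0, so log K = nE°cell / 0.0592 = (2)(+1.23) / 0.0592 = 41.6.

log K = 41.6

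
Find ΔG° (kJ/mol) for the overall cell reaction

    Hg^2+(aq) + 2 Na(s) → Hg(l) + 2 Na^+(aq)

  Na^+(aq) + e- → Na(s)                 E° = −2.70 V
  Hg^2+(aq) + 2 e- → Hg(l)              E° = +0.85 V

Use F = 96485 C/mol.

−685 kJ/mol

In the reaction as written Hg^2+(aq) is reduced, so the Hg²⁺/Hg couple is the cathode and Na⁺/Na is the anode.
E°cell = +0.85 − (−2.70) = +3.55 V; balancing electrons gives n = 2.
ΔG° = −nFE°cell = −(2)(96485)(+3.55) J/mol = −685 kJ/mol.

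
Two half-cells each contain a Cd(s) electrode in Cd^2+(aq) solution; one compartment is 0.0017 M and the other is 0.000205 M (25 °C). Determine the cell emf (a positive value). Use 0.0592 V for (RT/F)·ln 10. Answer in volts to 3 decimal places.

For a concentration cell E°cell = 0, since both electrodes use the same couple.
The compartment with the higher Cd^2+(aq) concentration (0.0017 M) acts as the cathode; ions are reduced there and produced at the dilute (0.000205 M) anode.
With n = 2, Ecell = −(0.0592/2)·log([dilute]/[conc]) = −(0.0592/2)·log(0.000205/0.0017) = +0.027 V.

0.027 V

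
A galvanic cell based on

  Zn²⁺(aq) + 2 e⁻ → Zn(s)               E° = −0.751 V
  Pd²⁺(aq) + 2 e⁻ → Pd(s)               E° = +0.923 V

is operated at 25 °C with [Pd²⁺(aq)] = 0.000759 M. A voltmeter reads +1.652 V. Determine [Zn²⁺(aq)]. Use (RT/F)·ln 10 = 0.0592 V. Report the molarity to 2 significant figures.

With Pd²⁺/Pd at the cathode and Zn²⁺/Zn at the anode, E°cell = +0.923 − (−0.751) = +1.674 V (n = 2).
Since E = E° − (0.0592/n)·log Q, log Q = n(E° − E)/0.0592 = 0.743.
The balanced reaction is Pd²⁺(aq) + Zn(s) → Pd(s) + Zn²⁺(aq), so Q = [Zn²⁺(aq)] / [Pd²⁺(aq)].
Substituting the known concentrations and solving, log [Zn²⁺(aq)] = −2.377 and [Zn²⁺(aq)] = 0.0042 M.

0.0042 M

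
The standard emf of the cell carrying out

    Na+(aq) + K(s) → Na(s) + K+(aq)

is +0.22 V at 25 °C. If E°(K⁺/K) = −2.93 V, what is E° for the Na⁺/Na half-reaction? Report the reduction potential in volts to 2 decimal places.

In the reaction as written the Na⁺/Na couple is reduced (cathode) and K⁺/K is oxidized (anode), so E°cell = E°(Na⁺/Na) − E°(K⁺/K).
E°(Na⁺/Na) = E°cell + E°(anode) = +0.22 + (−2.93) = −2.71 V.

−2.71 V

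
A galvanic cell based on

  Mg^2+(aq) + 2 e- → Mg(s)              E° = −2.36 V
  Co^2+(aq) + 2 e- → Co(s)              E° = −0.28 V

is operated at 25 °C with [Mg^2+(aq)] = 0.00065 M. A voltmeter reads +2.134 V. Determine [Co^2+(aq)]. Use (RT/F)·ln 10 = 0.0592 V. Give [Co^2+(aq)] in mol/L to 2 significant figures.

0.043 M

The Co²⁺/Co couple has the larger reduction potential, so it is the cathode: E°cell = −0.28 − (−2.36) = +2.08 V and n = 2.
From the Nernst equation, log Q = n(E° − E)/0.0592 = 2·(+2.08 − (+2.134))/0.0592 = −1.824.
Balancing electrons gives Co^2+(aq) + Mg(s) → Co(s) + Mg^2+(aq); thus Q = [Mg^2+(aq)] / [Co^2+(aq)].
Solving for the unknown gives log [Co^2+(aq)] = −1.363, so [Co^2+(aq)] ≈ 0.043 M.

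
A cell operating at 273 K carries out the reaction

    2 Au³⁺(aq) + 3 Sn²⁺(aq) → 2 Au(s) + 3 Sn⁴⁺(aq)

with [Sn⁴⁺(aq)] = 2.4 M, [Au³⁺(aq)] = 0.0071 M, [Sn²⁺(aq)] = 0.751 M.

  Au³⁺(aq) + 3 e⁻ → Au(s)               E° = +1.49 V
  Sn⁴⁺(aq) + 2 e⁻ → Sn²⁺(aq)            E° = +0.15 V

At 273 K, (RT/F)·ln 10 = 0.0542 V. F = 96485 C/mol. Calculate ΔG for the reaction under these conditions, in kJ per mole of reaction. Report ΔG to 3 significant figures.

−745 kJ/mol

With Au³⁺/Au reduced at the cathode, E°cell = +1.49 − (+0.15) = +1.34 V and n = 6.
Here Q = [Sn⁴⁺(aq)]^3 / ([Au³⁺(aq)]^2·[Sn²⁺(aq)]^3) = 6.47×10^5 (log Q = 5.811), giving E = +1.34 − (0.0542/6)·(5.811) = +1.2875 V.
ΔG = −nFE = −(6)(96485)(+1.2875) J/mol = −745 kJ/mol.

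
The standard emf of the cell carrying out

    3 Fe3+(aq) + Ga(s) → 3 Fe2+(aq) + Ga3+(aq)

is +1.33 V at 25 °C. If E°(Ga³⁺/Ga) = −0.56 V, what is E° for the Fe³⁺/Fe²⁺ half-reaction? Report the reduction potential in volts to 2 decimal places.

In the reaction as written the Fe³⁺/Fe²⁺ couple is reduced (cathode) and Ga³⁺/Ga is oxidized (anode), so E°cell = E°(Fe³⁺/Fe²⁺) − E°(Ga³⁺/Ga).
E°(Fe³⁺/Fe²⁺) = E°cell + E°(anode) = +1.33 + (−0.56) = +0.77 V.

+0.77 V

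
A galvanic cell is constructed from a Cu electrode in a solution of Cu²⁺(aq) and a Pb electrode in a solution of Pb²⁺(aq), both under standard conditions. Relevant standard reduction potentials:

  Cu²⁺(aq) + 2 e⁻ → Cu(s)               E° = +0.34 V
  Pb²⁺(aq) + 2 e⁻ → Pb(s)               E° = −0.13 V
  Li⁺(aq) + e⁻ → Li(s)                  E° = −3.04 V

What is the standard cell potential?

The Cu²⁺/Cu couple has the higher E°, so Cu ion is reduced (cathode) and Pb is oxidized (anode).
E°cell = E°(cathode) − E°(anode) = +0.34 − (−0.13) = +0.47 V.

+0.47 V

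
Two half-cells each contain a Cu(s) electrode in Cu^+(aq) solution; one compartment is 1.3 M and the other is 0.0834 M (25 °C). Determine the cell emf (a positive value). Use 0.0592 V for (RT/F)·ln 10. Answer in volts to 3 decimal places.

For a concentration cell E°cell = 0, since both electrodes use the same couple.
The compartment with the higher Cu^+(aq) concentration (1.3 M) acts as the cathode; ions are reduced there and produced at the dilute (0.0834 M) anode.
With n = 1, Ecell = −(0.0592/1)·log([dilute]/[conc]) = −(0.0592/1)·log(0.0834/1.3) = +0.071 V.

0.071 V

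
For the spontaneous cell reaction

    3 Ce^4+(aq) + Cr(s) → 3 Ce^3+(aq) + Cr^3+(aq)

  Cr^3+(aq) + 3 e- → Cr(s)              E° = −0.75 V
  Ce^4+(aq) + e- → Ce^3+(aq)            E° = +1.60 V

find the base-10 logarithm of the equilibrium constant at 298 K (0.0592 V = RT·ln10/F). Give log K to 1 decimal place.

log K = 119.1

The Ce⁴⁺/Ce³⁺ couple is reduced (cathode); E°cell = +1.60 − (−0.75) = +2.35 V with n = 3.
At equilibrium E = 0, so log K = nE°cell / 0.0592 = (3)(+2.35) / 0.0592 = 119.1.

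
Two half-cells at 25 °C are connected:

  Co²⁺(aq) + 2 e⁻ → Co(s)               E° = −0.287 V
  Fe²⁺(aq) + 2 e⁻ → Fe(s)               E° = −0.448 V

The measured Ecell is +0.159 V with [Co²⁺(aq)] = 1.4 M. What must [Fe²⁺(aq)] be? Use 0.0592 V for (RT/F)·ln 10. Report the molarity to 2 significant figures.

1.6 M

With Co²⁺/Co at the cathode and Fe²⁺/Fe at the anode, E°cell = −0.287 − (−0.448) = +0.161 V (n = 2).
Rearranging E = E° − (0.0592/n)·log Q gives log Q = 2(+0.161 − (+0.159))/0.0592 = 0.068.
For Co²⁺(aq) + Fe(s) → Co(s) + Fe²⁺(aq), the reaction quotient is Q = [Fe²⁺(aq)] / [Co²⁺(aq)].
Solving for the unknown gives log [Fe²⁺(aq)] = 0.214, so [Fe²⁺(aq)] ≈ 1.6 M.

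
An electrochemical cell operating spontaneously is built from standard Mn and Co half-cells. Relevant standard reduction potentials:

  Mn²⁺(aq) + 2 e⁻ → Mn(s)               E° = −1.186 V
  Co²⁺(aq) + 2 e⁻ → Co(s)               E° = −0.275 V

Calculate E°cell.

+0.911 V

Of the two couples in this cell, the one with the more positive reduction potential is reduced at the cathode: here that is Co²⁺/Co (−0.275 V); Mn²⁺/Mn (−1.186 V) is the anode.
E°cell = E°(cathode) − E°(anode) = −0.275 − (−1.186) = +0.911 V.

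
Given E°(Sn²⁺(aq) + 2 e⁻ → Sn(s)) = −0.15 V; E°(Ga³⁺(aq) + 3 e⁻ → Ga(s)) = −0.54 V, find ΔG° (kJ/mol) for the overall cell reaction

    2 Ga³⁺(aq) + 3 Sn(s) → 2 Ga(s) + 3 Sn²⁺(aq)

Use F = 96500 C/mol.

In the reaction as written Ga³⁺(aq) is reduced, so the Ga³⁺/Ga couple is the cathode and Sn²⁺/Sn is the anode.
E°cell = −0.54 − (−0.15) = −0.39 V; balancing electrons gives n = 6.
ΔG° = −nFE°cell = −(6)(96500)(−0.39) J/mol = +226 kJ/mol.

+226 kJ/mol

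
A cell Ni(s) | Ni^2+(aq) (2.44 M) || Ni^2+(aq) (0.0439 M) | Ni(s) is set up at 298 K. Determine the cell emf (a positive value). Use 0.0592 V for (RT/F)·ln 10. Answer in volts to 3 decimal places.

0.052 V

For a concentration cell E°cell = 0, since both electrodes use the same couple.
The compartment with the higher Ni^2+(aq) concentration (2.44 M) acts as the cathode; ions are reduced there and produced at the dilute (0.0439 M) anode.
With n = 2, Ecell = −(0.0592/2)·log([dilute]/[conc]) = −(0.0592/2)·log(0.0439/2.44) = +0.052 V.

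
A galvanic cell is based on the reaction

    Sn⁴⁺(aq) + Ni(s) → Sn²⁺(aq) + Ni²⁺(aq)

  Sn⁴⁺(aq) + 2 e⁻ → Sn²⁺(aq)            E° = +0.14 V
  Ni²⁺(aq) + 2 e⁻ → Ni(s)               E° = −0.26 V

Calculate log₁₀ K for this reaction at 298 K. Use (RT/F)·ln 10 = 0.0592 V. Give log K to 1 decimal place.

log K = 13.5

The Sn⁴⁺/Sn²⁺ couple is reduced (cathode); E°cell = +0.14 − (−0.26) = +0.40 V with n = 2.
At equilibrium E = 0, so log K = nE°cell / 0.0592 = (2)(+0.40) / 0.0592 = 13.5.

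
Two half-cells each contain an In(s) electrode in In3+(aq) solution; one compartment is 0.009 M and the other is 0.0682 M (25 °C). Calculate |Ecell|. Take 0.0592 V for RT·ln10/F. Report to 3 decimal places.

0.017 V

For a concentration cell E°cell = 0, since both electrodes use the same couple.
The compartment with the higher In3+(aq) concentration (0.0682 M) acts as the cathode; ions are reduced there and produced at the dilute (0.009 M) anode.
With n = 3, Ecell = −(0.0592/3)·log([dilute]/[conc]) = −(0.0592/3)·log(0.009/0.0682) = +0.017 V.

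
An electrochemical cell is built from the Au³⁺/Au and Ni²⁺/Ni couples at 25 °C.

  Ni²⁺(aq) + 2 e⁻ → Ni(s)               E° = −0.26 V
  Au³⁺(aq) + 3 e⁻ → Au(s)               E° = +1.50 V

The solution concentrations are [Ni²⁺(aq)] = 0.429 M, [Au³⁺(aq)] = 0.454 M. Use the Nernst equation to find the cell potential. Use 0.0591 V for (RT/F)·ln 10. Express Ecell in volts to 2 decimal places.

+1.76 V

Au³⁺/Au is reduced (cathode, E° = +1.50 V) and Ni²⁺/Ni is oxidized (anode).
The standard potential is +1.50 − (−0.26) = +1.76 V and the balanced reaction transfers n = 6 electrons.
For the overall reaction 2 Au³⁺(aq) + 3 Ni(s) → 2 Au(s) + 3 Ni²⁺(aq), Q = [Ni²⁺(aq)]^3 / [Au³⁺(aq)]^2 = 0.383, giving log Q = −0.417.
By the Nernst equation, E = +1.76 − (0.0591/6)·(−0.417) = +1.76 V.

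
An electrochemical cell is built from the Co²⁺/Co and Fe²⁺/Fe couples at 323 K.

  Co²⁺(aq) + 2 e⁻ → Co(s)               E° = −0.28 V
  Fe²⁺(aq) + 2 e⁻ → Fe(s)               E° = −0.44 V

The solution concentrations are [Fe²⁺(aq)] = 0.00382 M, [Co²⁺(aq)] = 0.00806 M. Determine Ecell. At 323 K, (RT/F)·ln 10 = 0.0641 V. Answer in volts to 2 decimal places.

Since E°(Co²⁺/Co) > E°(Fe²⁺/Fe), Co²⁺/Co serves as the cathode.
E°cell = −0.28 − (−0.44) = +0.16 V, with n = 2 electrons transferred.
The balanced reaction is Co²⁺(aq) + Fe(s) → Co(s) + Fe²⁺(aq), so Q = [Fe²⁺(aq)] / [Co²⁺(aq)] = 0.474 and log Q = −0.324.
Applying E = E° − (RT ln10/nF)·log Q gives +0.16 − (0.0641/2)(−0.324) = +0.17 V.

+0.17 V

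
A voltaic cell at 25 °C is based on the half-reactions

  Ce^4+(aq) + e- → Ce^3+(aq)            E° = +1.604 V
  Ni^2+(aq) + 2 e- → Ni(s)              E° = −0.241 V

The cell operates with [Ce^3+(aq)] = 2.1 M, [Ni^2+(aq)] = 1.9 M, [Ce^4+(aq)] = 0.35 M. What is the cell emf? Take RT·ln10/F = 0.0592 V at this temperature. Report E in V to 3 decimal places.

Since E°(Ce⁴⁺/Ce³⁺) > E°(Ni²⁺/Ni), Ce⁴⁺/Ce³⁺ serves as the cathode.
The standard potential is +1.604 − (−0.241) = +1.845 V and the balanced reaction transfers n = 2 electrons.
Balancing gives 2 Ce^4+(aq) + Ni(s) → 2 Ce^3+(aq) + Ni^2+(aq); hence Q = ([Ce^3+(aq)]^2·[Ni^2+(aq)]) / [Ce^4+(aq)]^2 = 68.4 (log Q = 1.835).
Applying E = E° − (RT ln10/nF)·log Q gives +1.845 − (0.0592/2)(1.835) = +1.791 V.

+1.791 V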